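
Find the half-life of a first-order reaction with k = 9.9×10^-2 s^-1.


t½ = ln2/k = 0.693147/(9.9×10^-2 s^-1)
= 7.001 s

7.001 s


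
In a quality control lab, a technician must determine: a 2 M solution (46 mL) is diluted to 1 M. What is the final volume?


C1V1 = C2V2
2 × 46 = 1 × V2
V2 = 92/1 = 92.0 mL

92.0 mL


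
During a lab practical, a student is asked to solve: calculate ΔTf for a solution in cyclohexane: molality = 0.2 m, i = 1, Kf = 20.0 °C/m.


ΔTf = Kf × m × i
= 20.0 × 0.2 × 1
= 4.0 °C

4.0 °C


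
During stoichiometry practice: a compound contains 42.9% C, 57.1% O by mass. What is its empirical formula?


Assume 100 g sample. Moles of each element:
  C: 42.9/12.01 = 3.572 mol
  O: 57.1/16.0 = 3.569 mol
Divide by smallest (3.569):
  C: 3.572/3.569 = 1.0
  O: 3.569/3.569 = 1.0
Empirical formula: CO

CO


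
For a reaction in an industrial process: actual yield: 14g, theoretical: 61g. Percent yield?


% yield = actual/theoretical × 100
= 14/61 × 100
= 22.95%

22.95%


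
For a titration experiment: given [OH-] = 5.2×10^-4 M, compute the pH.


pOH = -log10([OH-]) = -log10(5.2×10^-4)
= 4 - log10(5.2) = 3.28
pH = 14 - pOH = 14 - 3.28 = 10.72

10.72


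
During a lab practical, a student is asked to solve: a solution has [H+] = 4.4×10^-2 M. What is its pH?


pH = -log10([H+]) = -log10(4.4×10^-2)
= 2 - log10(4.4)
= 2 - 0.64
= 1.36

1.36


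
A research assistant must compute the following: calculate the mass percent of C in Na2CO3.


M(Na2CO3) = 2×22.99 + 1×12.01 + 3×16.0 = 105.99 g/mol
Mass of C = 1 × 12.01 = 12.01 g/mol
% C = 12.01/105.99 × 100 = 11.33%

11.33%


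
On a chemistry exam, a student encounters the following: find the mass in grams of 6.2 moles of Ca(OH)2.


M(Ca(OH)2) = 74.1 g/mol
mass = n × M = 6.2 × 74.1 = 459.42 g

459.42 g


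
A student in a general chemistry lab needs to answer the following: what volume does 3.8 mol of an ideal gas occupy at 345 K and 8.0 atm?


PV = nRT  (R = 0.08206 L·atm/(mol·K))
V = nRT/P = 3.8×0.08206×345/8.0
= 13.448 L

13.448 L


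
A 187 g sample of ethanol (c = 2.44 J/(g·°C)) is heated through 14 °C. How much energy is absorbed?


q = mcΔT = 187 × 2.44 × 14
= 6387.92 J

6387.92 J


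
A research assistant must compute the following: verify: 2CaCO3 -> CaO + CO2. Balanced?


Equation: 2CaCO3 -> CaO + CO2
Check atoms: C: 2≠1, Ca: 2≠1, O: 6≠3
Not balanced

No, not balanced


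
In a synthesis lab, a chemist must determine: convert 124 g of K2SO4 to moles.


M(K2SO4) = 174.27 g/mol
n = mass/M = 124/174.27 = 0.7115 mol

0.7115 mol


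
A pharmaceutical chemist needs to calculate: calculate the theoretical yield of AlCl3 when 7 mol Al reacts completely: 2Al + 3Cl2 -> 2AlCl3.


Mole ratio AlCl3:Al = 2:2
n(AlCl3) = 7 × 2/2 = 7.000 mol
mass = 7.000 × 133.33 = 933.31 g

933.31 g


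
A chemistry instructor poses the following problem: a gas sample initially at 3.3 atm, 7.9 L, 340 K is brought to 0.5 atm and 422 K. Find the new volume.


P1V1/T1 = P2V2/T2
V2 = P1V1T2/(T1P2)
= 3.3×7.9×422/(340×0.5)
= 64.715 L

64.715 L


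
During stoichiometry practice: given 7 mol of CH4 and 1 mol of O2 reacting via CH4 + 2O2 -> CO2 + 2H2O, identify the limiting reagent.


Mole ratio available / coefficient:
  CH4: 7/1 = 7.000
  O2: 1/2 = 0.500
Smaller ratio is limiting.

O2


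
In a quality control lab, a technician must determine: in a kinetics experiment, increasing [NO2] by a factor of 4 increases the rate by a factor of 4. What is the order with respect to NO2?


rate ∝ [NO2]^n
4^n = 4 → n = 1
Order in NO2: 1

1


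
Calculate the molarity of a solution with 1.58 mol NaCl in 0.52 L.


M = n/V = 1.58/0.52 = 3.038 mol/L

3.038 M


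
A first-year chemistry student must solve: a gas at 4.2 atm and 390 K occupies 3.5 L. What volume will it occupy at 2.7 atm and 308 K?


P1V1/T1 = P2V2/T2
V2 = P1V1T2/(T1P2)
= 4.2×3.5×308/(390×2.7)
= 4.3 L

4.3 L


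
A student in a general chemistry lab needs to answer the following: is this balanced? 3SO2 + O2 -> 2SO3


Equation: 3SO2 + O2 -> 2SO3
Check atoms: O: 8≠6, S: 3≠2
Not balanced

No, not balanced


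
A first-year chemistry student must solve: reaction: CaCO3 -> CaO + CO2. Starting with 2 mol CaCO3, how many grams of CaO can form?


Mole ratio CaO:CaCO3 = 1:1
n(CaO) = 2 × 1/1 = 2.000 mol
mass = 2.000 × 56.08 = 112.16 g

112.16 g


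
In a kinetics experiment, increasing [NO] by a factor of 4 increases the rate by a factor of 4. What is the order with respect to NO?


rate ∝ [NO]^n
4^n = 4 → n = 1
Order in NO: 1

1


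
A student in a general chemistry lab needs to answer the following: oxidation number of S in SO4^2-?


x + 4(-2) = -2, so x = +6
Oxidation number: +6

+6


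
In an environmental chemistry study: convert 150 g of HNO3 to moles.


M(HNO3) = 63.02 g/mol
n = mass/M = 150/63.02 = 2.3802 mol

2.3802 mol


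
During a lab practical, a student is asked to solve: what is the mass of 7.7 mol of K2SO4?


M(K2SO4) = 174.27 g/mol
mass = n × M = 7.7 × 174.27 = 1341.88 g

1341.88 g


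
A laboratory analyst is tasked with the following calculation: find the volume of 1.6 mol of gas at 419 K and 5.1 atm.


PV = nRT  (R = 0.08206 L·atm/(mol·K))
V = nRT/P = 1.6×0.08206×419/5.1
= 10.787 L

10.787 L


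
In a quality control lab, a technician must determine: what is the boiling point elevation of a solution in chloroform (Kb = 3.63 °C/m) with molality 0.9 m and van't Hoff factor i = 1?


ΔTb = Kb × m × i
= 3.63 × 0.9 × 1
= 3.267 °C

3.267 °C


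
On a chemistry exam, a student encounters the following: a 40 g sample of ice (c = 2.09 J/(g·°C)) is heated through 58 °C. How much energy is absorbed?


q = mcΔT = 40 × 2.09 × 58
= 4848.80 J

4848.80 J


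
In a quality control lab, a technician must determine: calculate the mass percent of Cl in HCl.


M(HCl) = 1×1.008 + 1×35.45 = 36.458 g/mol
Mass of Cl = 1 × 35.45 = 35.45 g/mol
% Cl = 35.45/36.458 × 100 = 97.24%

97.24%


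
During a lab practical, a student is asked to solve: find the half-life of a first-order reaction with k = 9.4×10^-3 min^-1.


t½ = ln2/k = 0.693147/(9.4×10^-3 min^-1)
= 73.74 min

73.74 min


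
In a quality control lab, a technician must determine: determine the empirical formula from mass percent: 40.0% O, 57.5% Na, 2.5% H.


Assume 100 g sample. Moles of each element:
  O: 40.0/16.0 = 2.5 mol
  Na: 57.5/22.99 = 2.501 mol
  H: 2.5/1.008 = 2.48 mol
Divide by smallest (2.48):
  O: 2.5/2.48 = 1.01
  Na: 2.501/2.48 = 1.01
  H: 2.48/2.48 = 1.0
Empirical formula: NaOH

NaOH


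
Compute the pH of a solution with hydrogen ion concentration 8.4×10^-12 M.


pH = -log10([H+]) = -log10(8.4×10^-12)
= 12 - log10(8.4)
= 12 - 0.92
= 11.08

11.08


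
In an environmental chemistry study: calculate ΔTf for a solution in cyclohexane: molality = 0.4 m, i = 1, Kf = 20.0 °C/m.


ΔTf = Kf × m × i
= 20.0 × 0.4 × 1
= 8.0 °C

8.0 °C


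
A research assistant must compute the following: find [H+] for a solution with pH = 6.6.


[H+] = 10^(-pH) = 10^(-6.6)
= 2.51×10^-7 M

2.51×10^-7 M


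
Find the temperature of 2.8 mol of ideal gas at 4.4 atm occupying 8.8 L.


PV = nRT  (R = 0.08206 L·atm/(mol·K))
T = PV/(nR) = 4.4×8.8/(2.8×0.08206)
= 38.72/0.229768
= 168.52 K

168.52 K


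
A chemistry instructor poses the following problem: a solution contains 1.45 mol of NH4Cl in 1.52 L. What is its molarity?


M = n/V = 1.45/1.52 = 0.954 mol/L

0.954 M


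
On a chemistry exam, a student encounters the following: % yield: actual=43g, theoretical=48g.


% yield = actual/theoretical × 100
= 43/48 × 100
= 89.58%

89.58%


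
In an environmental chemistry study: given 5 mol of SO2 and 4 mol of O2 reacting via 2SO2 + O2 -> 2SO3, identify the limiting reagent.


Mole ratio available / coefficient:
  SO2: 5/2 = 2.500
  O2: 4/1 = 4.000
Smaller ratio is limiting.

SO2


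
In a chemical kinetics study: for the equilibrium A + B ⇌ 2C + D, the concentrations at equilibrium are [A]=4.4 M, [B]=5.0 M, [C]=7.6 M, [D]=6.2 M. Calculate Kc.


Kc = [C]^2[D]/([A][B])
= (7.6^2 × 6.2^1)/(4.4^1 × 5.0^1)
= 358.112/22
= 16.28

16.28


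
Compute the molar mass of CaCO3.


M(CaCO3) = 1×40.08 + 1×12.01 + 3×16.0
= 40.08 + 12.01 + 48.0
= 100.09 g/mol

100.09 g/mol


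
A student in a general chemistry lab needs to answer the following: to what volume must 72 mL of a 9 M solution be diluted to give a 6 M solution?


C1V1 = C2V2
9 × 72 = 6 × V2
V2 = 648/6 = 108.0 mL

108.0 mL


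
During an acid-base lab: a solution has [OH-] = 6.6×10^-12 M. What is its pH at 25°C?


pOH = -log10([OH-]) = -log10(6.6×10^-12)
= 12 - log10(6.6) = 11.18
pH = 14 - pOH = 14 - 11.18 = 2.82

2.82


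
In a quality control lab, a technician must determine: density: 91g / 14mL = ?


ρ = mass/volume
= 91/14
= 6.5 g/mL

6.5 g/mL


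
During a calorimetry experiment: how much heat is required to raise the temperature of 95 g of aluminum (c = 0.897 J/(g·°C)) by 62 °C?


q = mcΔT = 95 × 0.897 × 62
= 5283.33 J

5283.33 J


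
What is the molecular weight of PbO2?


M(PbO2) = 1×207.2 + 2×16.0
= 207.2 + 32.0
= 239.2 g/mol

239.2 g/mol


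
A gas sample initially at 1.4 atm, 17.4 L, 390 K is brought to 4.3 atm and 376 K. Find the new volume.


P1V1/T1 = P2V2/T2
V2 = P1V1T2/(T1P2)
= 1.4×17.4×376/(390×4.3)
= 5.462 L

5.462 L


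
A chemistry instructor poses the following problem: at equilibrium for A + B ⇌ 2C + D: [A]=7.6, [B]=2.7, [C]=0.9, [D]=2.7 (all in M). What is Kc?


Kc = [C]^2[D]/([A][B])
= (0.9^2 × 2.7^1)/(7.6^1 × 2.7^1)
= 2.187/20.52
= 0.1066

0.1066


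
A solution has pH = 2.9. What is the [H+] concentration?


[H+] = 10^(-pH) = 10^(-2.9)
= 1.26×10^-3 M

1.26×10^-3 M


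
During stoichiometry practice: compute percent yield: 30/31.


% yield = actual/theoretical × 100
= 30/31 × 100
= 96.77%

96.77%


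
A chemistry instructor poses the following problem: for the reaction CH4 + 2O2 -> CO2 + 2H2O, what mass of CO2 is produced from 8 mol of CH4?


Mole ratio CO2:CH4 = 1:1
n(CO2) = 8 × 1/1 = 8.000 mol
mass = 8.000 × 44.01 = 352.08 g

352.08 g


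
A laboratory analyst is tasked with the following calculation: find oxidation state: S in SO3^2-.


x + 3(-2) = -2, so x = +4
Oxidation number: +4

+4


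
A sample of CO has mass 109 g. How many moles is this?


M(CO) = 28.01 g/mol
n = mass/M = 109/28.01 = 3.8915 mol

3.8915 mol


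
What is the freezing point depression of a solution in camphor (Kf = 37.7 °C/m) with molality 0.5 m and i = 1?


ΔTf = Kf × m × i
= 37.7 × 0.5 × 1
= 18.85 °C

18.85 °C


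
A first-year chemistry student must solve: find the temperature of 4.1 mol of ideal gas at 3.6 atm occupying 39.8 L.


PV = nRT  (R = 0.08206 L·atm/(mol·K))
T = PV/(nR) = 3.6×39.8/(4.1×0.08206)
= 143.28/0.336446
= 425.86 K

425.86 K


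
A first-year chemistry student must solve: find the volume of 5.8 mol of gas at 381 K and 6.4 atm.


PV = nRT  (R = 0.08206 L·atm/(mol·K))
V = nRT/P = 5.8×0.08206×381/6.4
= 28.334 L

28.334 L


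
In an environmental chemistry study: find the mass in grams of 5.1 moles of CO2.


M(CO2) = 44.01 g/mol
mass = n × M = 5.1 × 44.01 = 224.45 g

224.45 g


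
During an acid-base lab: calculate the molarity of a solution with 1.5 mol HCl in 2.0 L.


M = n/V = 1.5/2.0 = 0.750 mol/L

0.750 M


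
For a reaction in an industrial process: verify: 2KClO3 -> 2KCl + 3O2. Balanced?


Equation: 2KClO3 -> 2KCl + 3O2
Check atoms: Cl: 2=2, K: 2=2, O: 6=6
Balanced

Yes, balanced


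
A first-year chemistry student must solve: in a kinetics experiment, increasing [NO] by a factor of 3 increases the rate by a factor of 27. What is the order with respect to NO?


rate ∝ [NO]^n
3^n = 27 → n = 3
Order in NO: 3

3


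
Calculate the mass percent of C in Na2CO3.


M(Na2CO3) = 2×22.99 + 1×12.01 + 3×16.0 = 105.99 g/mol
Mass of C = 1 × 12.01 = 12.01 g/mol
% C = 12.01/105.99 × 100 = 11.33%

11.33%


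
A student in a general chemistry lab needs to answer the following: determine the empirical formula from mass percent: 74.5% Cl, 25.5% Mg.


Assume 100 g sample. Moles of each element:
  Cl: 74.5/35.45 = 2.102 mol
  Mg: 25.5/24.31 = 1.049 mol
Divide by smallest (1.049):
  Cl: 2.102/1.049 = 2.0
  Mg: 1.049/1.049 = 1.0
Empirical formula: MgCl2

MgCl2


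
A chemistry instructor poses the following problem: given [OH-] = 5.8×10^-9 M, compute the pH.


pOH = -log10([OH-]) = -log10(5.8×10^-9)
= 9 - log10(5.8) = 8.24
pH = 14 - pOH = 14 - 8.24 = 5.76

5.76


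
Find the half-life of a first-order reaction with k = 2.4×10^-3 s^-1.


t½ = ln2/k = 0.693147/(2.4×10^-3 s^-1)
= 288.8 s

288.8 s


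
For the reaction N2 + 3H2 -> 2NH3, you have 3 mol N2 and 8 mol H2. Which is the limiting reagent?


Mole ratio available / coefficient:
  N2: 3/1 = 3.000
  H2: 8/3 = 2.667
Smaller ratio is limiting.

H2


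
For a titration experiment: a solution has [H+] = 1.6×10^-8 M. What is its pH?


pH = -log10([H+]) = -log10(1.6×10^-8)
= 8 - log10(1.6)
= 8 - 0.2
= 7.8

7.8


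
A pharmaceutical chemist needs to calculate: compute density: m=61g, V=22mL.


ρ = mass/volume
= 61/22
= 2.773 g/mL

2.773 g/mL


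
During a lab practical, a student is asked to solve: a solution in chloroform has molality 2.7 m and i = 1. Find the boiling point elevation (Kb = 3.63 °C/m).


ΔTb = Kb × m × i
= 3.63 × 2.7 × 1
= 9.801 °C

9.801 °C


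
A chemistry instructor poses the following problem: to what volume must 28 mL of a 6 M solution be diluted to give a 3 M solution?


C1V1 = C2V2
6 × 28 = 3 × V2
V2 = 168/3 = 56.0 mL

56.0 mL


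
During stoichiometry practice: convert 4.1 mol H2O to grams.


M(H2O) = 18.02 g/mol
mass = n × M = 4.1 × 18.02 = 73.88 g

73.88 g


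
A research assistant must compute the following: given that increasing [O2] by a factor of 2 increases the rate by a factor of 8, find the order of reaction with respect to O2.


rate ∝ [O2]^n
2^n = 8 → n = 3
Order in O2: 3

3


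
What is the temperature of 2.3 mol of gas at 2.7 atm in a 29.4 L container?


PV = nRT  (R = 0.08206 L·atm/(mol·K))
T = PV/(nR) = 2.7×29.4/(2.3×0.08206)
= 79.38/0.188738
= 420.58 K

420.58 K


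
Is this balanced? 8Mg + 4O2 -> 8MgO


Equation: 8Mg + 4O2 -> 8MgO
Check atoms: Mg: 8=8, O: 8=8
Balanced

Yes, balanced


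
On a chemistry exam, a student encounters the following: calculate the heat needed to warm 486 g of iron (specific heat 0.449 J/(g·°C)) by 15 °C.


q = mcΔT = 486 × 0.449 × 15
= 3273.21 J

3273.21 J


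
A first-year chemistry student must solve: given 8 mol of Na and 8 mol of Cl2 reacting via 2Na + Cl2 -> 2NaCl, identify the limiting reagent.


Mole ratio available / coefficient:
  Na: 8/2 = 4.000
  Cl2: 8/1 = 8.000
Smaller ratio is limiting.

Na


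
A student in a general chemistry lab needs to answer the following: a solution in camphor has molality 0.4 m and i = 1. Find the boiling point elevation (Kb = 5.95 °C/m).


ΔTb = Kb × m × i
= 5.95 × 0.4 × 1
= 2.38 °C

2.38 °C


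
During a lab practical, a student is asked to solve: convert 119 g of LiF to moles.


M(LiF) = 25.94 g/mol
n = mass/M = 119/25.94 = 4.5875 mol

4.5875 mol


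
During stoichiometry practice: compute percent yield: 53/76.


% yield = actual/theoretical × 100
= 53/76 × 100
= 69.74%

69.74%


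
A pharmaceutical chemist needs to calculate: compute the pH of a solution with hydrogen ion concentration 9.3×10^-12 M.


pH = -log10([H+]) = -log10(9.3×10^-12)
= 12 - log10(9.3)
= 12 - 0.97
= 11.03

11.03


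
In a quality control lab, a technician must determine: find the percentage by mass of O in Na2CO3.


M(Na2CO3) = 2×22.99 + 1×12.01 + 3×16.0 = 105.99 g/mol
Mass of O = 3 × 16.0 = 48.00 g/mol
% O = 48.00/105.99 × 100 = 45.29%

45.29%


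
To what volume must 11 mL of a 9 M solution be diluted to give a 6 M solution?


C1V1 = C2V2
9 × 11 = 6 × V2
V2 = 99/6 = 16.5 mL

16.5 mL


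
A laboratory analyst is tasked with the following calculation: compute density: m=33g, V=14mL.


ρ = mass/volume
= 33/14
= 2.357 g/mL

2.357 g/mL


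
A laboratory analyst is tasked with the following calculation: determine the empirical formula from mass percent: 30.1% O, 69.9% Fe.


Assume 100 g sample. Moles of each element:
  O: 30.1/16.0 = 1.881 mol
  Fe: 69.9/55.85 = 1.252 mol
Divide by smallest (1.252):
  O: 1.881/1.252 = 1.5
  Fe: 1.252/1.252 = 1.0
Multiply all ratios by 2 to obtain whole numbers.
Empirical formula: Fe2O3

Fe2O3


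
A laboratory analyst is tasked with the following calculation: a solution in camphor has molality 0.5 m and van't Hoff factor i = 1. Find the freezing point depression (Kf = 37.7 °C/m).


ΔTf = Kf × m × i
= 37.7 × 0.5 × 1
= 18.85 °C

18.85 °C


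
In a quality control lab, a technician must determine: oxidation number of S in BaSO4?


(+2) + x + 4(-2) = 0, so x = +6
Oxidation number: +6

+6


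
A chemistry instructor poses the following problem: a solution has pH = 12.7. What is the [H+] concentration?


[H+] = 10^(-pH) = 10^(-12.7)
= 2.0×10^-13 M

2.0×10^-13 M


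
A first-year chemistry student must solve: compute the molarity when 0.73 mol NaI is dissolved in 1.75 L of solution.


M = n/V = 0.73/1.75 = 0.417 mol/L

0.417 M


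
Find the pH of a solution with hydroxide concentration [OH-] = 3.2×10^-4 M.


pOH = -log10([OH-]) = -log10(3.2×10^-4)
= 4 - log10(3.2) = 3.49
pH = 14 - pOH = 14 - 3.49 = 10.51

10.51


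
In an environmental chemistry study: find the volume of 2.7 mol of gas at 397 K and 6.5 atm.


PV = nRT  (R = 0.08206 L·atm/(mol·K))
V = nRT/P = 2.7×0.08206×397/6.5
= 13.532 L

13.532 L


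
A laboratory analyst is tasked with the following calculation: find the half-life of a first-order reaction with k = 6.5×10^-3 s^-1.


t½ = ln2/k = 0.693147/(6.5×10^-3 s^-1)
= 106.6 s

106.6 s


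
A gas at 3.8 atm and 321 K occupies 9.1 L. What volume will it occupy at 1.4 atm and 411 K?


P1V1/T1 = P2V2/T2
V2 = P1V1T2/(T1P2)
= 3.8×9.1×411/(321×1.4)
= 31.625 L

31.625 L


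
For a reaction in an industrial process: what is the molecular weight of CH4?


M(CH4) = 1×12.01 + 4×1.008
= 12.01 + 4.03
= 16.04 g/mol

16.04 g/mol


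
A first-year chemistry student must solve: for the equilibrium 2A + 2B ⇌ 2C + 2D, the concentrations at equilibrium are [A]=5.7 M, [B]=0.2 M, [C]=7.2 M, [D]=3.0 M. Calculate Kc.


Kc = [C]^2[D]^2/([A]^2[B]^2)
= (7.2^2 × 3.0^2)/(5.7^2 × 0.2^2)
= 466.56/1.2996
= 359.0

359.0


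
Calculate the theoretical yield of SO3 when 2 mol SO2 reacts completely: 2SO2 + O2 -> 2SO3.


Mole ratio SO3:SO2 = 2:2
n(SO3) = 2 × 2/2 = 2.000 mol
mass = 2.000 × 80.07 = 160.14 g

160.14 g


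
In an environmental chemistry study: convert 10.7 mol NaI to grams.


M(NaI) = 149.89 g/mol
mass = n × M = 10.7 × 149.89 = 1603.82 g

1603.82 g


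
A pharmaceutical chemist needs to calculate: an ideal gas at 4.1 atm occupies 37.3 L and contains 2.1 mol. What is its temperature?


PV = nRT  (R = 0.08206 L·atm/(mol·K))
T = PV/(nR) = 4.1×37.3/(2.1×0.08206)
= 152.93/0.172326
= 887.45 K

887.45 K


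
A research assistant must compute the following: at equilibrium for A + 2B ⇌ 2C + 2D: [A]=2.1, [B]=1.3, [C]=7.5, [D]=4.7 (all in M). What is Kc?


Kc = [C]^2[D]^2/([A][B]^2)
= (7.5^2 × 4.7^2)/(2.1^1 × 1.3^2)
= 1242.5625/3.549
= 350.1

350.1


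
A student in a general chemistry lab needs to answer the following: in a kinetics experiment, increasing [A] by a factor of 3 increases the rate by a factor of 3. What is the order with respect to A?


rate ∝ [A]^n
3^n = 3 → n = 1
Order in A: 1

1


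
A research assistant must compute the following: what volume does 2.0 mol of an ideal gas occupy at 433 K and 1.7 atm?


PV = nRT  (R = 0.08206 L·atm/(mol·K))
V = nRT/P = 2.0×0.08206×433/1.7
= 41.802 L

41.802 L


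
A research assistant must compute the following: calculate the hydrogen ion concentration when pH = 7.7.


[H+] = 10^(-pH) = 10^(-7.7)
= 2.0×10^-8 M

2.0×10^-8 M


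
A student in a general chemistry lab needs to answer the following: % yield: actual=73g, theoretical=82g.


% yield = actual/theoretical × 100
= 73/82 × 100
= 89.02%

89.02%


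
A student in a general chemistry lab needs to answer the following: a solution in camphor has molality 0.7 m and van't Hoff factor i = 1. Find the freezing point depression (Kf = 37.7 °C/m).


ΔTf = Kf × m × i
= 37.7 × 0.7 × 1
= 26.39 °C

26.39 °C


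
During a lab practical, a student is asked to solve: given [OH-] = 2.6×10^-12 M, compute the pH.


pOH = -log10([OH-]) = -log10(2.6×10^-12)
= 12 - log10(2.6) = 11.59
pH = 14 - pOH = 14 - 11.59 = 2.41

2.41


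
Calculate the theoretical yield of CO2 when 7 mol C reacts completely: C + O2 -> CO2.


Mole ratio CO2:C = 1:1
n(CO2) = 7 × 1/1 = 7.000 mol
mass = 7.000 × 44.01 = 308.07 g

308.07 g


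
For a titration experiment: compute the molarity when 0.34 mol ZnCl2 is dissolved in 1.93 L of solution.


M = n/V = 0.34/1.93 = 0.176 mol/L

0.176 M


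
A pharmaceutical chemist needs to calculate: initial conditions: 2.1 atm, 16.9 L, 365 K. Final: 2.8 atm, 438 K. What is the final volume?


P1V1/T1 = P2V2/T2
V2 = P1V1T2/(T1P2)
= 2.1×16.9×438/(365×2.8)
= 15.21 L

15.21 L


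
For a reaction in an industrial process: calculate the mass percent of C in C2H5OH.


M(C2H5OH) = 2×12.01 + 6×1.008 + 1×16.0 = 46.068 g/mol
Mass of C = 2 × 12.01 = 24.02 g/mol
% C = 24.02/46.068 × 100 = 52.14%

52.14%


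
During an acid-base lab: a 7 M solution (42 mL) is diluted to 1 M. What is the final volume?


C1V1 = C2V2
7 × 42 = 1 × V2
V2 = 294/1 = 294.0 mL

294.0 mL


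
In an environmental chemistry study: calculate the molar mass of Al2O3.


M(Al2O3) = 2×26.98 + 3×16.0
= 53.96 + 48.0
= 101.96 g/mol

101.96 g/mol


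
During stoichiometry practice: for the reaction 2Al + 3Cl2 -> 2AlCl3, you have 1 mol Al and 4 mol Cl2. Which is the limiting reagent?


Mole ratio available / coefficient:
  Al: 1/2 = 0.500
  Cl2: 4/3 = 1.333
Smaller ratio is limiting.

Al


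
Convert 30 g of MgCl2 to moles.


M(MgCl2) = 95.21 g/mol
n = mass/M = 30/95.21 = 0.3151 mol

0.3151 mol


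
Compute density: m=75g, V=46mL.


ρ = mass/volume
= 75/46
= 1.63 g/mL

1.63 g/mL


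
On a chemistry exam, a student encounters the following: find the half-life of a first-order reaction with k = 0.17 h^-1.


t½ = ln2/k = 0.693147/(0.17 h^-1)
= 4.077 h

4.077 h


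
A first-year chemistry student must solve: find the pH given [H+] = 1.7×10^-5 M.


pH = -log10([H+]) = -log10(1.7×10^-5)
= 5 - log10(1.7)
= 5 - 0.23
= 4.77

4.77


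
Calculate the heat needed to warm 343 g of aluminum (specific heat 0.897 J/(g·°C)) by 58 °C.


q = mcΔT = 343 × 0.897 × 58
= 17844.92 J

17844.92 J


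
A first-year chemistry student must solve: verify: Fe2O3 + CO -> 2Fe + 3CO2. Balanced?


Equation: Fe2O3 + CO -> 2Fe + 3CO2
Check atoms: C: 1≠3, Fe: 2=2, O: 4≠6
Not balanced

No, not balanced


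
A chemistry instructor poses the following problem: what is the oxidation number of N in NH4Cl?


x + 4(+1) + (-1) = 0, so x = -3
Oxidation number: -3

-3


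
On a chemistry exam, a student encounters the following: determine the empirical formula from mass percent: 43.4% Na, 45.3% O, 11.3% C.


Assume 100 g sample. Moles of each element:
  Na: 43.4/22.99 = 1.888 mol
  O: 45.3/16.0 = 2.831 mol
  C: 11.3/12.01 = 0.941 mol
Divide by smallest (0.941):
  Na: 1.888/0.941 = 2.01
  O: 2.831/0.941 = 3.01
  C: 0.941/0.941 = 1.0
Empirical formula: Na2CO3

Na2CO3


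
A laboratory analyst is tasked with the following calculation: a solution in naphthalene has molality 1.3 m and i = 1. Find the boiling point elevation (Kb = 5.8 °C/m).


ΔTb = Kb × m × i
= 5.8 × 1.3 × 1
= 7.54 °C

7.54 °C


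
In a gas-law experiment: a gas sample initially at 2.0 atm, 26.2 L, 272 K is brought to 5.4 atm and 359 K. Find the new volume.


P1V1/T1 = P2V2/T2
V2 = P1V1T2/(T1P2)
= 2.0×26.2×359/(272×5.4)
= 12.807 L

12.807 L


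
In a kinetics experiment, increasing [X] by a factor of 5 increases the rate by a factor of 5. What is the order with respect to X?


rate ∝ [X]^n
5^n = 5 → n = 1
Order in X: 1

1


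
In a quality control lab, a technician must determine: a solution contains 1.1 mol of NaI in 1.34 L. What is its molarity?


M = n/V = 1.1/1.34 = 0.821 mol/L

0.821 M


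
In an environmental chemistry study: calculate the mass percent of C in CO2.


M(CO2) = 1×12.01 + 2×16.0 = 44.01 g/mol
Mass of C = 1 × 12.01 = 12.01 g/mol
% C = 12.01/44.01 × 100 = 27.29%

27.29%


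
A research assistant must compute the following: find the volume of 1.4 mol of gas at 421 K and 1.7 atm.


PV = nRT  (R = 0.08206 L·atm/(mol·K))
V = nRT/P = 1.4×0.08206×421/1.7
= 28.451 L

28.451 L


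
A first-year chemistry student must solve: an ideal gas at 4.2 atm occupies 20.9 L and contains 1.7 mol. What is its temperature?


PV = nRT  (R = 0.08206 L·atm/(mol·K))
T = PV/(nR) = 4.2×20.9/(1.7×0.08206)
= 87.78/0.139502
= 629.24 K

629.24 K


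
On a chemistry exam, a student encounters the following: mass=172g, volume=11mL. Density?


ρ = mass/volume
= 172/11
= 15.636 g/mL

15.636 g/mL


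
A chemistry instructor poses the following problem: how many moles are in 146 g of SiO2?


M(SiO2) = 60.09 g/mol
n = mass/M = 146/60.09 = 2.4297 mol

2.4297 mol


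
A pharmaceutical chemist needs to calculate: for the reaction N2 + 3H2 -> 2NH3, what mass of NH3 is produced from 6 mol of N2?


Mole ratio NH3:N2 = 2:1
n(NH3) = 6 × 2/1 = 12.000 mol
mass = 12.000 × 17.03 = 204.36 g

204.36 g


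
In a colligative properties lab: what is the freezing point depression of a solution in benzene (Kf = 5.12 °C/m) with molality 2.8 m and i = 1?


ΔTf = Kf × m × i
= 5.12 × 2.8 × 1
= 14.336 °C

14.336 °C


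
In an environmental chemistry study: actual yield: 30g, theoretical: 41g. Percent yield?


% yield = actual/theoretical × 100
= 30/41 × 100
= 73.17%

73.17%


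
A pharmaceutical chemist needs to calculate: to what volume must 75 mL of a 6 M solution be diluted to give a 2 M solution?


C1V1 = C2V2
6 × 75 = 2 × V2
V2 = 450/2 = 225.0 mL

225.0 mL


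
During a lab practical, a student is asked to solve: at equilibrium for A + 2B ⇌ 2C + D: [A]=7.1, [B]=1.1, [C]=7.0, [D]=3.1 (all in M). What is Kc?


Kc = [C]^2[D]/([A][B]^2)
= (7.0^2 × 3.1^1)/(7.1^1 × 1.1^2)
= 151.9/8.591
= 17.68

17.68


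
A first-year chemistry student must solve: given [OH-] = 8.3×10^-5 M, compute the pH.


pOH = -log10([OH-]) = -log10(8.3×10^-5)
= 5 - log10(8.3) = 4.08
pH = 14 - pOH = 14 - 4.08 = 9.92

9.92


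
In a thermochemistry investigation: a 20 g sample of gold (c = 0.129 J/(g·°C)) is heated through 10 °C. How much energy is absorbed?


q = mcΔT = 20 × 0.129 × 10
= 25.80 J

25.80 J


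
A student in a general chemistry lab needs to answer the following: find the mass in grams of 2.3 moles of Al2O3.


M(Al2O3) = 101.96 g/mol
mass = n × M = 2.3 × 101.96 = 234.51 g

234.51 g


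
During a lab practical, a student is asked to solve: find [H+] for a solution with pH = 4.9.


[H+] = 10^(-pH) = 10^(-4.9)
= 1.26×10^-5 M

1.26×10^-5 M


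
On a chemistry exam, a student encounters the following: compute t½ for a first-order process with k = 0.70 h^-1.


t½ = ln2/k = 0.693147/(0.70 h^-1)
= 0.9902 h

0.9902 h


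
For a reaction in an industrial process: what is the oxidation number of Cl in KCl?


halide: -1
Oxidation number: -1

-1


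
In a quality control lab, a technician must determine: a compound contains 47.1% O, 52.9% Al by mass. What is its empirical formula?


Assume 100 g sample. Moles of each element:
  O: 47.1/16.0 = 2.944 mol
  Al: 52.9/26.98 = 1.961 mol
Divide by smallest (1.961):
  O: 2.944/1.961 = 1.5
  Al: 1.961/1.961 = 1.0
Multiply all ratios by 2 to obtain whole numbers.
Empirical formula: Al2O3

Al2O3


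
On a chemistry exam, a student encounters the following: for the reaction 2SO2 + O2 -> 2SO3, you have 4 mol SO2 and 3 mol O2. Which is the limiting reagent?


Mole ratio available / coefficient:
  SO2: 4/2 = 2.000
  O2: 3/1 = 3.000
Smaller ratio is limiting.

SO2


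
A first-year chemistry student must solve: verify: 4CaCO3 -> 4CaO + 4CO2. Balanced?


Equation: 4CaCO3 -> 4CaO + 4CO2
Check atoms: C: 4=4, Ca: 4=4, O: 12=12
Balanced

Yes, balanced


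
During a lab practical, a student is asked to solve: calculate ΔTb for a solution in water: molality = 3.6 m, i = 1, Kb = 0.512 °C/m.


ΔTb = Kb × m × i
= 0.512 × 3.6 × 1
= 1.8432 °C

1.8432 °C


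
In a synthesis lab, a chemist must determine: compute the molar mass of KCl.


M(KCl) = 1×39.1 + 1×35.45
= 39.1 + 35.45
= 74.55 g/mol

74.55 g/mol


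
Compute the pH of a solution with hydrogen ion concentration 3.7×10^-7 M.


pH = -log10([H+]) = -log10(3.7×10^-7)
= 7 - log10(3.7)
= 7 - 0.57
= 6.43

6.43


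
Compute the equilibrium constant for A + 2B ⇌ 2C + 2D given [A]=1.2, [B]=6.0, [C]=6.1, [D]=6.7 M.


Kc = [C]^2[D]^2/([A][B]^2)
= (6.1^2 × 6.7^2)/(1.2^1 × 6.0^2)
= 1670.3569/43.2
= 38.67

38.67


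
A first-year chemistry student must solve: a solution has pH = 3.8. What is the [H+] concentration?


[H+] = 10^(-pH) = 10^(-3.8)
= 1.58×10^-4 M

1.58×10^-4 M


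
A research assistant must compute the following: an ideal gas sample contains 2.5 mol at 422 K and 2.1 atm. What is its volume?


PV = nRT  (R = 0.08206 L·atm/(mol·K))
V = nRT/P = 2.5×0.08206×422/2.1
= 41.225 L

41.225 L


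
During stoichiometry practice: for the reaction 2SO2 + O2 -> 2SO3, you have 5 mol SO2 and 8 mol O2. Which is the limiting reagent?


Mole ratio available / coefficient:
  SO2: 5/2 = 2.500
  O2: 8/1 = 8.000
Smaller ratio is limiting.

SO2


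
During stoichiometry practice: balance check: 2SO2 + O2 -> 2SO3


Equation: 2SO2 + O2 -> 2SO3
Check atoms: O: 6=6, S: 2=2
Balanced

Yes, balanced


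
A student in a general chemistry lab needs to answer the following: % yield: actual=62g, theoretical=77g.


% yield = actual/theoretical × 100
= 62/77 × 100
= 80.52%

80.52%


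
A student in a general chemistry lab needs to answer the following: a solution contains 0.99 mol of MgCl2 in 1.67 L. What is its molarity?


M = n/V = 0.99/1.67 = 0.593 mol/L

0.593 M


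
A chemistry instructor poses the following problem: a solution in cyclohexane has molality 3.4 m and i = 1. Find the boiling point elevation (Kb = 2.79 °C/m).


ΔTb = Kb × m × i
= 2.79 × 3.4 × 1
= 9.486 °C

9.486 °C


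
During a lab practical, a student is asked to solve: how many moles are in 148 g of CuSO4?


M(CuSO4) = 159.62 g/mol
n = mass/M = 148/159.62 = 0.9272 mol

0.9272 mol


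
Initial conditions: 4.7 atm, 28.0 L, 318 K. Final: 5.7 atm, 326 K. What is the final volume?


P1V1/T1 = P2V2/T2
V2 = P1V1T2/(T1P2)
= 4.7×28.0×326/(318×5.7)
= 23.669 L

23.669 L


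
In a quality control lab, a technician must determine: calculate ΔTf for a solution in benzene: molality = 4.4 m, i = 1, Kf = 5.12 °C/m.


ΔTf = Kf × m × i
= 5.12 × 4.4 × 1
= 22.528 °C

22.528 °C


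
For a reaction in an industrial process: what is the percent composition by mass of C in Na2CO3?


M(Na2CO3) = 2×22.99 + 1×12.01 + 3×16.0 = 105.99 g/mol
Mass of C = 1 × 12.01 = 12.01 g/mol
% C = 12.01/105.99 × 100 = 11.33%

11.33%


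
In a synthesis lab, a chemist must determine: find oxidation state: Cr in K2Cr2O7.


2(+1) + 2x + 7(-2) = 0, so x = +6
Oxidation number: +6

+6


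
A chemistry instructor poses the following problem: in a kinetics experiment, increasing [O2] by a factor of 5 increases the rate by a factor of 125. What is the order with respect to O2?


rate ∝ [O2]^n
5^n = 125 → n = 3
Order in O2: 3

3


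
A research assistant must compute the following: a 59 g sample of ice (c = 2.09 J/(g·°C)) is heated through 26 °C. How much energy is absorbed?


q = mcΔT = 59 × 2.09 × 26
= 3206.06 J

3206.06 J


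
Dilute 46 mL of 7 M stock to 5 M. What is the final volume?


C1V1 = C2V2
7 × 46 = 5 × V2
V2 = 322/5 = 64.4 mL

64.4 mL


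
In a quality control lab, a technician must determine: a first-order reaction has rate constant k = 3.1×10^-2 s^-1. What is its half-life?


t½ = ln2/k = 0.693147/(3.1×10^-2 s^-1)
= 22.36 s

22.36 s


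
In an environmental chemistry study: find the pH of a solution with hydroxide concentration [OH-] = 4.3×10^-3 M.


pOH = -log10([OH-]) = -log10(4.3×10^-3)
= 3 - log10(4.3) = 2.37
pH = 14 - pOH = 14 - 2.37 = 11.63

11.63


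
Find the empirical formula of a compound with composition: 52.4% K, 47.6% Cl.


Assume 100 g sample. Moles of each element:
  K: 52.4/39.1 = 1.34 mol
  Cl: 47.6/35.45 = 1.343 mol
Divide by smallest (1.34):
  K: 1.34/1.34 = 1.0
  Cl: 1.343/1.34 = 1.0
Empirical formula: KCl

KCl


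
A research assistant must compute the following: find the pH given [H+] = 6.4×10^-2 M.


pH = -log10([H+]) = -log10(6.4×10^-2)
= 2 - log10(6.4)
= 2 - 0.81
= 1.19

1.19


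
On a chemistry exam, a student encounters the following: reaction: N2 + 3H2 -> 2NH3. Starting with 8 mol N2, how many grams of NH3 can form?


Mole ratio NH3:N2 = 2:1
n(NH3) = 8 × 2/1 = 16.000 mol
mass = 16.000 × 17.03 = 272.48 g

272.48 g


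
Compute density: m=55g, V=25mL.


ρ = mass/volume
= 55/25
= 2.2 g/mL

2.2 g/mL


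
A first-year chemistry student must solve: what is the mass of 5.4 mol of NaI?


M(NaI) = 149.89 g/mol
mass = n × M = 5.4 × 149.89 = 809.41 g

809.41 g


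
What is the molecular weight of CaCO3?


M(CaCO3) = 1×40.08 + 1×12.01 + 3×16.0
= 40.08 + 12.01 + 48.0
= 100.09 g/mol

100.09 g/mol


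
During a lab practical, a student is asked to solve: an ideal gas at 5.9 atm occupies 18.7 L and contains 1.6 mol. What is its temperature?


PV = nRT  (R = 0.08206 L·atm/(mol·K))
T = PV/(nR) = 5.9×18.7/(1.6×0.08206)
= 110.33/0.131296
= 840.32 K

840.32 K


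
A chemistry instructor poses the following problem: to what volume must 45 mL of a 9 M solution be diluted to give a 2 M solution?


C1V1 = C2V2
9 × 45 = 2 × V2
V2 = 405/2 = 202.5 mL

202.5 mL


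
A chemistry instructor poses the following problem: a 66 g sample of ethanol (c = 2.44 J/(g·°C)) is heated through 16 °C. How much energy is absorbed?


q = mcΔT = 66 × 2.44 × 16
= 2576.64 J

2576.64 J


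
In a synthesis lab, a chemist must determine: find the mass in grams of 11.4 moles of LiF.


M(LiF) = 25.94 g/mol
mass = n × M = 11.4 × 25.94 = 295.72 g

295.72 g


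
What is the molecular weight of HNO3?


M(HNO3) = 1×1.008 + 1×14.01 + 3×16.0
= 1.01 + 14.01 + 48.0
= 63.02 g/mol

63.02 g/mol


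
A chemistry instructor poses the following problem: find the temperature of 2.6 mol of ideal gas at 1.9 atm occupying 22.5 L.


PV = nRT  (R = 0.08206 L·atm/(mol·K))
T = PV/(nR) = 1.9×22.5/(2.6×0.08206)
= 42.75/0.213356
= 200.37 K

200.37 K


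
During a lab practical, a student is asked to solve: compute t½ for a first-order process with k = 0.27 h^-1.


t½ = ln2/k = 0.693147/(0.27 h^-1)
= 2.567 h

2.567 h


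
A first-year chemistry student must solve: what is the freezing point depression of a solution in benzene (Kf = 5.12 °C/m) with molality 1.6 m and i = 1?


ΔTf = Kf × m × i
= 5.12 × 1.6 × 1
= 8.192 °C

8.192 °C


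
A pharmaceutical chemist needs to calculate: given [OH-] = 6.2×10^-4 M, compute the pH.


pOH = -log10([OH-]) = -log10(6.2×10^-4)
= 4 - log10(6.2) = 3.21
pH = 14 - pOH = 14 - 3.21 = 10.79

10.79


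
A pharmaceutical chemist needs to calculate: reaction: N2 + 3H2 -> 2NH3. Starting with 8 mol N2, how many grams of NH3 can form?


Mole ratio NH3:N2 = 2:1
n(NH3) = 8 × 2/1 = 16.000 mol
mass = 16.000 × 17.03 = 272.48 g

272.48 g


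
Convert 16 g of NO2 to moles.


M(NO2) = 46.01 g/mol
n = mass/M = 16/46.01 = 0.3478 mol

0.3478 mol


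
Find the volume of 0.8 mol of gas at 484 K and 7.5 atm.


PV = nRT  (R = 0.08206 L·atm/(mol·K))
V = nRT/P = 0.8×0.08206×484/7.5
= 4.236 L

4.236 L


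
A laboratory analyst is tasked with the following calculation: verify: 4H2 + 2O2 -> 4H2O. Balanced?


Equation: 4H2 + 2O2 -> 4H2O
Check atoms: H: 8=8, O: 4=4
Balanced

Yes, balanced


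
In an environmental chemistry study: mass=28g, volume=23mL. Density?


ρ = mass/volume
= 28/23
= 1.217 g/mL

1.217 g/mL


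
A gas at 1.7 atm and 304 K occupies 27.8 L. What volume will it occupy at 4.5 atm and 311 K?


P1V1/T1 = P2V2/T2
V2 = P1V1T2/(T1P2)
= 1.7×27.8×311/(304×4.5)
= 10.744 L

10.744 L


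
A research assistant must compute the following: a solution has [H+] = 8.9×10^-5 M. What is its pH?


pH = -log10([H+]) = -log10(8.9×10^-5)
= 5 - log10(8.9)
= 5 - 0.95
= 4.05

4.05


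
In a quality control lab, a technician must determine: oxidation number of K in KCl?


Group 1 metal: +1
Oxidation number: +1

+1


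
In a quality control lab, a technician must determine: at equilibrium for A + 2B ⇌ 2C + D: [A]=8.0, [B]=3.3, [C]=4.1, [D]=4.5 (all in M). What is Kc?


Kc = [C]^2[D]/([A][B]^2)
= (4.1^2 × 4.5^1)/(8.0^1 × 3.3^2)
= 75.645/87.12
= 0.8683

0.8683


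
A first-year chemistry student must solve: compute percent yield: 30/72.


% yield = actual/theoretical × 100
= 30/72 × 100
= 41.67%

41.67%


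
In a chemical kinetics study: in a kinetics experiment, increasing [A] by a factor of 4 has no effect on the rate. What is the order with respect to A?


rate ∝ [A]^n
rate ∝ [A]^0
Order in A: 0

0


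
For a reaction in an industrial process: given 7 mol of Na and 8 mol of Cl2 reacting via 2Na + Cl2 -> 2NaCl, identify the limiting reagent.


Mole ratio available / coefficient:
  Na: 7/2 = 3.500
  Cl2: 8/1 = 8.000
Smaller ratio is limiting.

Na


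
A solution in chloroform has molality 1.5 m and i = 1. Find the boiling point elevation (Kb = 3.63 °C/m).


ΔTb = Kb × m × i
= 3.63 × 1.5 × 1
= 5.445 °C

5.445 °C


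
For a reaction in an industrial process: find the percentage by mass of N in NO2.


M(NO2) = 1×14.01 + 2×16.0 = 46.01 g/mol
Mass of N = 1 × 14.01 = 14.01 g/mol
% N = 14.01/46.01 × 100 = 30.45%

30.45%


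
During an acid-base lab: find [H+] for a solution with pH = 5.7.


[H+] = 10^(-pH) = 10^(-5.7)
= 2.0×10^-6 M

2.0×10^-6 M


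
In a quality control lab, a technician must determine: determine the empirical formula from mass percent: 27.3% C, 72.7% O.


Assume 100 g sample. Moles of each element:
  C: 27.3/12.01 = 2.273 mol
  O: 72.7/16.0 = 4.544 mol
Divide by smallest (2.273):
  C: 2.273/2.273 = 1.0
  O: 4.544/2.273 = 2.0
Empirical formula: CO2

CO2


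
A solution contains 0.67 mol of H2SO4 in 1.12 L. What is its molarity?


M = n/V = 0.67/1.12 = 0.598 mol/L

0.598 M


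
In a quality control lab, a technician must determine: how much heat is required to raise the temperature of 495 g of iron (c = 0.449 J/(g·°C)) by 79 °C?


q = mcΔT = 495 × 0.449 × 79
= 17558.15 J

17558.15 J


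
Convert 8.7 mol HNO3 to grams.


M(HNO3) = 63.02 g/mol
mass = n × M = 8.7 × 63.02 = 548.27 g

548.27 g
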